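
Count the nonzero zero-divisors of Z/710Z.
In Z/710Z each nonzero element is either a unit (gcd with 710 is 1) or a zero-divisor (gcd > 1). The number of units is φ(710): factorise 710 = 2 · 5 · 71, so φ(710) = (2 − 1) · (5 − 1) · (71 − 1) = 1 · 4 · 70 = 280. The nonzero elements number 710 − 1 = 709. Hence the nonzero zero-divisors number 709 − 280 = 429.

Final answer: Z/710Z has 429 nonzero zero-divisors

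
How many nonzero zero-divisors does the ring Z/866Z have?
In Z/866Z each nonzero element is either a unit (gcd with 866 is 1) or a zero-divisor (gcd > 1). The number of units is φ(866): factorise 866 = 2 · 433, so φ(866) = (2 − 1) · (433 − 1) = 1 · 432 = 432. The nonzero elements number 866 − 1 = 865. Hence the nonzero zero-divisors number 865 − 432 = 433.

Final answer: Z/866Z has 433 nonzero zero-divisors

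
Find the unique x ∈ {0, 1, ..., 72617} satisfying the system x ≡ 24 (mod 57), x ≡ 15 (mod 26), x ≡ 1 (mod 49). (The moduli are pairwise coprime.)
The moduli 57, 26, 49 are pairwise coprime, so by the CRT there is a unique solution mod 57·26·49 = 72618.
Solve by successive substitution. Start with x ≡ 24 (mod 57).
  Combine with x ≡ 15 (mod 26): write x = 24 + 57·t and require 24 + 57·t ≡ 15 (mod 26), i.e. 57·t ≡ 15 − 24 ≡ 17 (mod 26). Since 57^(−1) ≡ 21 (mod 26) (57 ≡ 5 (mod 26)), t ≡ 21·17 ≡ 19 (mod 26). So x ≡ 24 + 57·19 = 1107 (mod 1482).
  Combine with x ≡ 1 (mod 49): write x = 1107 + 1482·t and require 1107 + 1482·t ≡ 1 (mod 49), i.e. 1482·t ≡ 1 − 1107 ≡ 21 (mod 49). Since 1482^(−1) ≡ 45 (mod 49) (1482 ≡ 12 (mod 49)), t ≡ 45·21 ≡ 14 (mod 49). So x ≡ 1107 + 1482·14 = 21855 (mod 72618).
Unique solution in [0, 72618): x = 21855.

Final answer: x ≡ 21855 (mod 72618); the representative in [0, 72618) is 21855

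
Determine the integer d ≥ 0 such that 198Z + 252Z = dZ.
(198, 252) = (18); d = 18

In the PID Z, (a, b) is generated by gcd(a, b). Compute gcd(252, 198) with the extended Euclidean algorithm, tracking rows (r, s, t) with s·252 + t·198 = r:
  row A: (252, 1, 0)   [1·252 + 0·198 = 252]
  row B: (198, 0, 1)   [0·252 + 1·198 = 198]
  252 = 1·198 + 54   → row C = row A − 1·row B = (54, 1, −1)   [check: 1·252 − 1·198 = 54]
  198 = 3·54 + 36   → row D = row B − 3·row C = (36, −3, 4)   [check: −3·252 + 4·198 = 36]
  54 = 1·36 + 18   → row E = row C − 1·row D = (18, 4, −5)   [check: 4·252 − 5·198 = 18]
  36 = 2·18 + 0   → remainder 0, stop. gcd = 18 (last nonzero row E).
So gcd(198, 252) = 18, with Bézout identity 4·252 − 5·198 = 18. Containment (⊇): the Bézout identity exhibits 18 as an element of (198, 252), giving (18) ⊆ (198, 252). Containment (⊆): since 18 | 198 and 18 | 252 (198 = 18·11, 252 = 18·14), every Z-linear combination of 198 and 252 is divisible by 18, so (198, 252) ⊆ (18). Therefore (198, 252) = (18), d = 18.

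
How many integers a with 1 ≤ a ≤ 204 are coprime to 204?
64

The number of a ∈ {1, ..., 204} with gcd(a, 204) = 1 is by definition Euler's totient φ(204). φ is multiplicative, with φ(p^e) = p^e − p^(e−1). Factorise 204 = 2^2 · 3 · 17. Then
  φ(204) = (2^2 − 2^1) · (3 − 1) · (17 − 1) = 2 · 2 · 16 = 64.
So there are 64 such integers.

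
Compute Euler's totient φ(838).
φ(838) = 418

φ is multiplicative, with φ(p^e) = p^e − p^(e−1). Factorise 838 = 2 · 419. Then
  φ(838) = (2 − 1) · (419 − 1) = 1 · 418 = 418.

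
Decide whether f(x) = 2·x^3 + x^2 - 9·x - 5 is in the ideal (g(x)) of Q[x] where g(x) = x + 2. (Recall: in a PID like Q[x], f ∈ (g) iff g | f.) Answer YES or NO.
In Q[x] the ideal (g) consists of all multiples of g, so f ∈ (g) iff g | f, i.e. iff the remainder of f on division by g is 0. Divide f by g (g is monic, so eliminate the leading term of the running remainder at each step):
  leading term 2·x^3: subtract (2·x^2)·g(x) = 2·x^3 + 4·x^2, leaving -3·x^2 - 9·x - 5
  leading term -3·x^2: subtract (-3·x)·g(x) = -3·x^2 - 6·x, leaving -3·x - 5
  leading term -3·x: subtract (-3)·g(x) = -3·x - 6, leaving 1
The remainder r(x) = 1 ≠ 0 (and deg r < deg g), so g ∤ f, i.e. f ∉ (g).

Final answer: NO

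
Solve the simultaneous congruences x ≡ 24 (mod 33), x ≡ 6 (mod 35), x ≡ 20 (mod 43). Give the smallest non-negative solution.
The moduli 33, 35, 43 are pairwise coprime, so by the CRT there is a unique solution mod 33·35·43 = 49665.
Solve by successive substitution. Start with x ≡ 24 (mod 33).
  Combine with x ≡ 6 (mod 35): write x = 24 + 33·t and require 24 + 33·t ≡ 6 (mod 35), i.e. 33·t ≡ 6 − 24 ≡ 17 (mod 35). Since 33^(−1) ≡ 17 (mod 35), t ≡ 17·17 ≡ 9 (mod 35). So x ≡ 24 + 33·9 = 321 (mod 1155).
  Combine with x ≡ 20 (mod 43): write x = 321 + 1155·t and require 321 + 1155·t ≡ 20 (mod 43), i.e. 1155·t ≡ 20 − 321 ≡ 0 (mod 43). Since 1155^(−1) ≡ 7 (mod 43) (1155 ≡ 37 (mod 43)), t ≡ 7·0 ≡ 0 (mod 43). So x ≡ 321 + 1155·0 = 321 (mod 49665).
Unique solution in [0, 49665): x = 321.

Final answer: x ≡ 321 (mod 49665); the representative in [0, 49665) is 321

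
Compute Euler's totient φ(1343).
φ is multiplicative, with φ(p^e) = p^e − p^(e−1). Factorise 1343 = 17 · 79. Then
  φ(1343) = (17 − 1) · (79 − 1) = 16 · 78 = 1248.

Final answer: φ(1343) = 1248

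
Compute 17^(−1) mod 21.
17^(−1) ≡ 5 (mod 21)

Apply the extended Euclidean algorithm to (21, 17), tracking rows (r, s, t) with s·21 + t·17 = r. Each division r_prev = q·r_cur + r_new produces the new row as (previous row) − q·(current row):
  row A: (21, 1, 0)   [1·21 + 0·17 = 21]
  row B: (17, 0, 1)   [0·21 + 1·17 = 17]
  21 = 1·17 + 4   → row C = row A − 1·row B = (4, 1, −1)   [check: 1·21 − 1·17 = 4]
  17 = 4·4 + 1   → row D = row B − 4·row C = (1, −4, 5)   [check: −4·21 + 5·17 = 1]
  4 = 4·1 + 0   → remainder 0, stop. gcd = 1 (last nonzero row D).
The gcd is 1, so 17 is invertible mod 21. The last nonzero row gives −4·21 + 5·17 = 1, so t = 5. So 17^(−1) ≡ 5 (mod 21). Verify: 17 · 5 = 85 ≡ 1 (mod 21). ✓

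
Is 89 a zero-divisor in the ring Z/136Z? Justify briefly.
gcd(89, 136) = 1, so 89 is a unit in Z/136Z (it has a multiplicative inverse). A unit cannot be a zero-divisor: if 89·b ≡ 0 then multiplying both sides by 89^(−1) gives b ≡ 0. So 89 is not a zero-divisor.

Final answer: NO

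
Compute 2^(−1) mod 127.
Apply the extended Euclidean algorithm to (127, 2), tracking rows (r, s, t) with s·127 + t·2 = r. Each division r_prev = q·r_cur + r_new produces the new row as (previous row) − q·(current row):
  row A: (127, 1, 0)   [1·127 + 0·2 = 127]
  row B: (2, 0, 1)   [0·127 + 1·2 = 2]
  127 = 63·2 + 1   → row C = row A − 63·row B = (1, 1, −63)   [check: 1·127 − 63·2 = 1]
  2 = 2·1 + 0   → remainder 0, stop. gcd = 1 (last nonzero row C).
The gcd is 1, so 2 is invertible mod 127. The last nonzero row gives 1·127 − 63·2 = 1, so t = −63. So 2^(−1) ≡ −63 ≡ 64 (mod 127). Verify: 2 · 64 = 128 ≡ 1 (mod 127). ✓

Final answer: 2^(−1) ≡ 64 (mod 127)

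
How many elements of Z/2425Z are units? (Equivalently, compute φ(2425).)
Z/2425Z has φ(2425) = 1920 units

An element a ∈ Z/2425Z is a unit iff gcd(a, 2425) = 1, so the number of units is φ(2425). φ is multiplicative, with φ(p^e) = p^e − p^(e−1). Factorise 2425 = 5^2 · 97. Then
  φ(2425) = (5^2 − 5^1) · (97 − 1) = 20 · 96 = 1920.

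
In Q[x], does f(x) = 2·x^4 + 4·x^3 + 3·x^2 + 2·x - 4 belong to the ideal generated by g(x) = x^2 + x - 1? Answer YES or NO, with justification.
NO

In Q[x] the ideal (g) consists of all multiples of g, so f ∈ (g) iff g | f, i.e. iff the remainder of f on division by g is 0. Divide f by g (g is monic, so eliminate the leading term of the running remainder at each step):
  leading term 2·x^4: subtract (2·x^2)·g(x) = 2·x^4 + 2·x^3 - 2·x^2, leaving 2·x^3 + 5·x^2 + 2·x - 4
  leading term 2·x^3: subtract (2·x)·g(x) = 2·x^3 + 2·x^2 - 2·x, leaving 3·x^2 + 4·x - 4
  leading term 3·x^2: subtract (3)·g(x) = 3·x^2 + 3·x - 3, leaving x - 1
The remainder r(x) = x - 1 ≠ 0 (and deg r < deg g), so g ∤ f, i.e. f ∉ (g).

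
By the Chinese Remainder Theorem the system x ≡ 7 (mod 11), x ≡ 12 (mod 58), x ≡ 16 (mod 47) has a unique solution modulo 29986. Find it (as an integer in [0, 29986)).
x ≡ 9698 (mod 29986); the representative in [0, 29986) is 9698

The moduli 11, 58, 47 are pairwise coprime, so by the CRT there is a unique solution mod 11·58·47 = 29986.
Solve by successive substitution. Start with x ≡ 7 (mod 11).
  Combine with x ≡ 12 (mod 58): write x = 7 + 11·t and require 7 + 11·t ≡ 12 (mod 58), i.e. 11·t ≡ 12 − 7 ≡ 5 (mod 58). Since 11^(−1) ≡ 37 (mod 58), t ≡ 37·5 ≡ 11 (mod 58). So x ≡ 7 + 11·11 = 128 (mod 638).
  Combine with x ≡ 16 (mod 47): write x = 128 + 638·t and require 128 + 638·t ≡ 16 (mod 47), i.e. 638·t ≡ 16 − 128 ≡ 29 (mod 47). Since 638^(−1) ≡ 7 (mod 47) (638 ≡ 27 (mod 47)), t ≡ 7·29 ≡ 15 (mod 47). So x ≡ 128 + 638·15 = 9698 (mod 29986).
Unique solution in [0, 29986): x = 9698.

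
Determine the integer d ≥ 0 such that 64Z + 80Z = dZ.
In the PID Z, (a, b) is generated by gcd(a, b). Compute gcd(80, 64) with the extended Euclidean algorithm, tracking rows (r, s, t) with s·80 + t·64 = r:
  row A: (80, 1, 0)   [1·80 + 0·64 = 80]
  row B: (64, 0, 1)   [0·80 + 1·64 = 64]
  80 = 1·64 + 16   → row C = row A − 1·row B = (16, 1, −1)   [check: 1·80 − 1·64 = 16]
  64 = 4·16 + 0   → remainder 0, stop. gcd = 16 (last nonzero row C).
So gcd(64, 80) = 16, with Bézout identity 1·80 − 1·64 = 16. Containment (⊇): the Bézout identity exhibits 16 as an element of (64, 80), giving (16) ⊆ (64, 80). Containment (⊆): since 16 | 64 and 16 | 80 (64 = 16·4, 80 = 16·5), every Z-linear combination of 64 and 80 is divisible by 16, so (64, 80) ⊆ (16). Therefore (64, 80) = (16), d = 16.

Final answer: (64, 80) = (16); d = 16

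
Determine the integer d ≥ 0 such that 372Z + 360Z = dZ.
(372, 360) = (12); d = 12

In the PID Z, (a, b) is generated by gcd(a, b). Compute gcd(372, 360) with the extended Euclidean algorithm, tracking rows (r, s, t) with s·372 + t·360 = r:
  row A: (372, 1, 0)   [1·372 + 0·360 = 372]
  row B: (360, 0, 1)   [0·372 + 1·360 = 360]
  372 = 1·360 + 12   → row C = row A − 1·row B = (12, 1, −1)   [check: 1·372 − 1·360 = 12]
  360 = 30·12 + 0   → remainder 0, stop. gcd = 12 (last nonzero row C).
So gcd(372, 360) = 12, with Bézout identity 1·372 − 1·360 = 12. Containment (⊇): the Bézout identity exhibits 12 as an element of (372, 360), giving (12) ⊆ (372, 360). Containment (⊆): since 12 | 372 and 12 | 360 (372 = 12·31, 360 = 12·30), every Z-linear combination of 372 and 360 is divisible by 12, so (372, 360) ⊆ (12). Therefore (372, 360) = (12), d = 12.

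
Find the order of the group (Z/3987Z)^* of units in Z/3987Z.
(Z/3987Z)^* consists of the classes a with gcd(a, 3987) = 1, so its order is φ(3987). φ is multiplicative, with φ(p^e) = p^e − p^(e−1). Factorise 3987 = 3^2 · 443. Then
  φ(3987) = (3^2 − 3^1) · (443 − 1) = 6 · 442 = 2652.
Thus |(Z/3987Z)^*| = 2652.

Final answer: |(Z/3987Z)^*| = 2652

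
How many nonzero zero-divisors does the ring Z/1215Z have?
In Z/1215Z each nonzero element is either a unit (gcd with 1215 is 1) or a zero-divisor (gcd > 1). The number of units is φ(1215): factorise 1215 = 3^5 · 5, so φ(1215) = (3^5 − 3^4) · (5 − 1) = 162 · 4 = 648. The nonzero elements number 1215 − 1 = 1214. Hence the nonzero zero-divisors number 1214 − 648 = 566.

Final answer: Z/1215Z has 566 nonzero zero-divisors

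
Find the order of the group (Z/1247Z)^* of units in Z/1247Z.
(Z/1247Z)^* consists of the classes a with gcd(a, 1247) = 1, so its order is φ(1247). φ is multiplicative, with φ(p^e) = p^e − p^(e−1). Factorise 1247 = 29 · 43. Then
  φ(1247) = (29 − 1) · (43 − 1) = 28 · 42 = 1176.
Thus |(Z/1247Z)^*| = 1176.

Final answer: |(Z/1247Z)^*| = 1176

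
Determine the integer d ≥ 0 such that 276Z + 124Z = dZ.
In the PID Z, (a, b) is generated by gcd(a, b). Compute gcd(276, 124) with the extended Euclidean algorithm, tracking rows (r, s, t) with s·276 + t·124 = r:
  row A: (276, 1, 0)   [1·276 + 0·124 = 276]
  row B: (124, 0, 1)   [0·276 + 1·124 = 124]
  276 = 2·124 + 28   → row C = row A − 2·row B = (28, 1, −2)   [check: 1·276 − 2·124 = 28]
  124 = 4·28 + 12   → row D = row B − 4·row C = (12, −4, 9)   [check: −4·276 + 9·124 = 12]
  28 = 2·12 + 4   → row E = row C − 2·row D = (4, 9, −20)   [check: 9·276 − 20·124 = 4]
  12 = 3·4 + 0   → remainder 0, stop. gcd = 4 (last nonzero row E).
So gcd(276, 124) = 4, with Bézout identity 9·276 − 20·124 = 4. Containment (⊇): the Bézout identity exhibits 4 as an element of (276, 124), giving (4) ⊆ (276, 124). Containment (⊆): since 4 | 276 and 4 | 124 (276 = 4·69, 124 = 4·31), every Z-linear combination of 276 and 124 is divisible by 4, so (276, 124) ⊆ (4). Therefore (276, 124) = (4), d = 4.

Final answer: (276, 124) = (4); d = 4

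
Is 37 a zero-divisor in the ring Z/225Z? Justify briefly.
NO

gcd(37, 225) = 1, so 37 is a unit in Z/225Z (it has a multiplicative inverse). A unit cannot be a zero-divisor: if 37·b ≡ 0 then multiplying both sides by 37^(−1) gives b ≡ 0. So 37 is not a zero-divisor.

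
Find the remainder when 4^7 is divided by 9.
Use repeated squaring. Binary(7) = 111. Walk through the bits of the exponent 7 left-to-right: at each bit after the leading one, square the running value, then multiply by 4 if the bit is 1 (always reducing mod 9):
  bit 1 = 1 (leading): start with 4.
  bit 2 = 1: square 4^2 = 16 ≡ 7; bit is 1, so multiply 7·4 = 28 ≡ 1 (mod 9).
  bit 3 = 1: square 1^2 = 1; bit is 1, so multiply 1·4 = 4 (mod 9).
Final value: 4^7 ≡ 4 (mod 9).

Final answer: 4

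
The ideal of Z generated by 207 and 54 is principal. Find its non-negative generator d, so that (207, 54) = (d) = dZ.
(207, 54) = (9); d = 9

In the PID Z, (a, b) is generated by gcd(a, b). Compute gcd(207, 54) with the extended Euclidean algorithm, tracking rows (r, s, t) with s·207 + t·54 = r:
  row A: (207, 1, 0)   [1·207 + 0·54 = 207]
  row B: (54, 0, 1)   [0·207 + 1·54 = 54]
  207 = 3·54 + 45   → row C = row A − 3·row B = (45, 1, −3)   [check: 1·207 − 3·54 = 45]
  54 = 1·45 + 9   → row D = row B − 1·row C = (9, −1, 4)   [check: −1·207 + 4·54 = 9]
  45 = 5·9 + 0   → remainder 0, stop. gcd = 9 (last nonzero row D).
So gcd(207, 54) = 9, with Bézout identity −1·207 + 4·54 = 9. Containment (⊇): the Bézout identity exhibits 9 as an element of (207, 54), giving (9) ⊆ (207, 54). Containment (⊆): since 9 | 207 and 9 | 54 (207 = 9·23, 54 = 9·6), every Z-linear combination of 207 and 54 is divisible by 9, so (207, 54) ⊆ (9). Therefore (207, 54) = (9), d = 9.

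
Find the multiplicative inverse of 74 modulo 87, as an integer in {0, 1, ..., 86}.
74^(−1) ≡ 20 (mod 87)

Apply the extended Euclidean algorithm to (87, 74), tracking rows (r, s, t) with s·87 + t·74 = r. Each division r_prev = q·r_cur + r_new produces the new row as (previous row) − q·(current row):
  row A: (87, 1, 0)   [1·87 + 0·74 = 87]
  row B: (74, 0, 1)   [0·87 + 1·74 = 74]
  87 = 1·74 + 13   → row C = row A − 1·row B = (13, 1, −1)   [check: 1·87 − 1·74 = 13]
  74 = 5·13 + 9   → row D = row B − 5·row C = (9, −5, 6)   [check: −5·87 + 6·74 = 9]
  13 = 1·9 + 4   → row E = row C − 1·row D = (4, 6, −7)   [check: 6·87 − 7·74 = 4]
  9 = 2·4 + 1   → row F = row D − 2·row E = (1, −17, 20)   [check: −17·87 + 20·74 = 1]
  4 = 4·1 + 0   → remainder 0, stop. gcd = 1 (last nonzero row F).
The gcd is 1, so 74 is invertible mod 87. The last nonzero row gives −17·87 + 20·74 = 1, so t = 20. So 74^(−1) ≡ 20 (mod 87). Verify: 74 · 20 = 1480 ≡ 1 (mod 87). ✓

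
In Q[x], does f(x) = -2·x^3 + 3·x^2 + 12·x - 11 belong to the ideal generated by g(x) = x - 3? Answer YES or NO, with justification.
In Q[x] the ideal (g) consists of all multiples of g, so f ∈ (g) iff g | f, i.e. iff the remainder of f on division by g is 0. Divide f by g (g is monic, so eliminate the leading term of the running remainder at each step):
  leading term -2·x^3: subtract (-2·x^2)·g(x) = -2·x^3 + 6·x^2, leaving -3·x^2 + 12·x - 11
  leading term -3·x^2: subtract (-3·x)·g(x) = -3·x^2 + 9·x, leaving 3·x - 11
  leading term 3·x: subtract (3)·g(x) = 3·x - 9, leaving -2
The remainder r(x) = -2 ≠ 0 (and deg r < deg g), so g ∤ f, i.e. f ∉ (g).

Final answer: NO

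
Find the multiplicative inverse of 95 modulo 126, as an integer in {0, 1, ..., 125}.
Apply the extended Euclidean algorithm to (126, 95), tracking rows (r, s, t) with s·126 + t·95 = r. Each division r_prev = q·r_cur + r_new produces the new row as (previous row) − q·(current row):
  row A: (126, 1, 0)   [1·126 + 0·95 = 126]
  row B: (95, 0, 1)   [0·126 + 1·95 = 95]
  126 = 1·95 + 31   → row C = row A − 1·row B = (31, 1, −1)   [check: 1·126 − 1·95 = 31]
  95 = 3·31 + 2   → row D = row B − 3·row C = (2, −3, 4)   [check: −3·126 + 4·95 = 2]
  31 = 15·2 + 1   → row E = row C − 15·row D = (1, 46, −61)   [check: 46·126 − 61·95 = 1]
  2 = 2·1 + 0   → remainder 0, stop. gcd = 1 (last nonzero row E).
The gcd is 1, so 95 is invertible mod 126. The last nonzero row gives 46·126 − 61·95 = 1, so t = −61. So 95^(−1) ≡ −61 ≡ 65 (mod 126). Verify: 95 · 65 = 6175 ≡ 1 (mod 126). ✓

Final answer: 95^(−1) ≡ 65 (mod 126)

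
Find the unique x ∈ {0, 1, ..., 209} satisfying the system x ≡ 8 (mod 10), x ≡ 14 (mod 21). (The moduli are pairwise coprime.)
The moduli 10, 21 are pairwise coprime, so by the CRT there is a unique solution mod 10·21 = 210.
Solve by successive substitution. Start with x ≡ 8 (mod 10).
  Combine with x ≡ 14 (mod 21): write x = 8 + 10·t and require 8 + 10·t ≡ 14 (mod 21), i.e. 10·t ≡ 14 − 8 ≡ 6 (mod 21). Since 10^(−1) ≡ 19 (mod 21), t ≡ 19·6 ≡ 9 (mod 21). So x ≡ 8 + 10·9 = 98 (mod 210).
Unique solution in [0, 210): x = 98.

Final answer: x ≡ 98 (mod 210); the representative in [0, 210) is 98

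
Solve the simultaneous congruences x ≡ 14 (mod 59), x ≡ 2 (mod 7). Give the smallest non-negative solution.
x ≡ 191 (mod 413); the representative in [0, 413) is 191

The moduli 59, 7 are pairwise coprime, so by the CRT there is a unique solution mod 59·7 = 413.
Solve by successive substitution. Start with x ≡ 14 (mod 59).
  Combine with x ≡ 2 (mod 7): write x = 14 + 59·t and require 14 + 59·t ≡ 2 (mod 7), i.e. 59·t ≡ 2 − 14 ≡ 2 (mod 7). Since 59^(−1) ≡ 5 (mod 7) (59 ≡ 3 (mod 7)), t ≡ 5·2 ≡ 3 (mod 7). So x ≡ 14 + 59·3 = 191 (mod 413).
Unique solution in [0, 413): x = 191.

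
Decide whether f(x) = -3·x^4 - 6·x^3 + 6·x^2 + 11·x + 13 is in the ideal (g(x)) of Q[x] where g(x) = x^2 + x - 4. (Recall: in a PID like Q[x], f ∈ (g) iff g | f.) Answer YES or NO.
NO

In Q[x] the ideal (g) consists of all multiples of g, so f ∈ (g) iff g | f, i.e. iff the remainder of f on division by g is 0. Divide f by g (g is monic, so eliminate the leading term of the running remainder at each step):
  leading term -3·x^4: subtract (-3·x^2)·g(x) = -3·x^4 - 3·x^3 + 12·x^2, leaving -3·x^3 - 6·x^2 + 11·x + 13
  leading term -3·x^3: subtract (-3·x)·g(x) = -3·x^3 - 3·x^2 + 12·x, leaving -3·x^2 - x + 13
  leading term -3·x^2: subtract (-3)·g(x) = -3·x^2 - 3·x + 12, leaving 2·x + 1
The remainder r(x) = 2·x + 1 ≠ 0 (and deg r < deg g), so g ∤ f, i.e. f ∉ (g).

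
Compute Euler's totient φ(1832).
φ(1832) = 912

φ is multiplicative, with φ(p^e) = p^e − p^(e−1). Factorise 1832 = 2^3 · 229. Then
  φ(1832) = (2^3 − 2^2) · (229 − 1) = 4 · 228 = 912.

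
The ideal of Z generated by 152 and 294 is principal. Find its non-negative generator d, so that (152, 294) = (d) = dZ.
(152, 294) = (2); d = 2

In the PID Z, (a, b) is generated by gcd(a, b). Compute gcd(294, 152) with the extended Euclidean algorithm, tracking rows (r, s, t) with s·294 + t·152 = r:
  row A: (294, 1, 0)   [1·294 + 0·152 = 294]
  row B: (152, 0, 1)   [0·294 + 1·152 = 152]
  294 = 1·152 + 142   → row C = row A − 1·row B = (142, 1, −1)   [check: 1·294 − 1·152 = 142]
  152 = 1·142 + 10   → row D = row B − 1·row C = (10, −1, 2)   [check: −1·294 + 2·152 = 10]
  142 = 14·10 + 2   → row E = row C − 14·row D = (2, 15, −29)   [check: 15·294 − 29·152 = 2]
  10 = 5·2 + 0   → remainder 0, stop. gcd = 2 (last nonzero row E).
So gcd(152, 294) = 2, with Bézout identity 15·294 − 29·152 = 2. Containment (⊇): the Bézout identity exhibits 2 as an element of (152, 294), giving (2) ⊆ (152, 294). Containment (⊆): since 2 | 152 and 2 | 294 (152 = 2·76, 294 = 2·147), every Z-linear combination of 152 and 294 is divisible by 2, so (152, 294) ⊆ (2). Therefore (152, 294) = (2), d = 2.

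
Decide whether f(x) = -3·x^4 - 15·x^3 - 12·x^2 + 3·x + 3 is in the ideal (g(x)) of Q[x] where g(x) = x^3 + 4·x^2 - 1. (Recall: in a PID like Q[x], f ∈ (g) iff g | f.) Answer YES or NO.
YES

In Q[x] the ideal (g) consists of all multiples of g, so f ∈ (g) iff g | f, i.e. iff the remainder of f on division by g is 0. Divide f by g (g is monic, so eliminate the leading term of the running remainder at each step):
  leading term -3·x^4: subtract (-3·x)·g(x) = -3·x^4 - 12·x^3 + 3·x, leaving -3·x^3 - 12·x^2 + 3
  leading term -3·x^3: subtract (-3)·g(x) = -3·x^3 - 12·x^2 + 3, leaving 0
The remainder is 0, so f(x) = g(x) · h(x) with h(x) = -3·x - 3. Hence g | f, i.e. f ∈ (g).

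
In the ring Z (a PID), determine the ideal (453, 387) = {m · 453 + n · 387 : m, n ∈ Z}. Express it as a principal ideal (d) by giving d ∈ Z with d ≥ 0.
In the PID Z, (a, b) is generated by gcd(a, b). Compute gcd(453, 387) with the extended Euclidean algorithm, tracking rows (r, s, t) with s·453 + t·387 = r:
  row A: (453, 1, 0)   [1·453 + 0·387 = 453]
  row B: (387, 0, 1)   [0·453 + 1·387 = 387]
  453 = 1·387 + 66   → row C = row A − 1·row B = (66, 1, −1)   [check: 1·453 − 1·387 = 66]
  387 = 5·66 + 57   → row D = row B − 5·row C = (57, −5, 6)   [check: −5·453 + 6·387 = 57]
  66 = 1·57 + 9   → row E = row C − 1·row D = (9, 6, −7)   [check: 6·453 − 7·387 = 9]
  57 = 6·9 + 3   → row F = row D − 6·row E = (3, −41, 48)   [check: −41·453 + 48·387 = 3]
  9 = 3·3 + 0   → remainder 0, stop. gcd = 3 (last nonzero row F).
So gcd(453, 387) = 3, with Bézout identity −41·453 + 48·387 = 3. Containment (⊇): the Bézout identity exhibits 3 as an element of (453, 387), giving (3) ⊆ (453, 387). Containment (⊆): since 3 | 453 and 3 | 387 (453 = 3·151, 387 = 3·129), every Z-linear combination of 453 and 387 is divisible by 3, so (453, 387) ⊆ (3). Therefore (453, 387) = (3), d = 3.

Final answer: (453, 387) = (3); d = 3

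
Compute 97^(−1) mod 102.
Apply the extended Euclidean algorithm to (102, 97), tracking rows (r, s, t) with s·102 + t·97 = r. Each division r_prev = q·r_cur + r_new produces the new row as (previous row) − q·(current row):
  row A: (102, 1, 0)   [1·102 + 0·97 = 102]
  row B: (97, 0, 1)   [0·102 + 1·97 = 97]
  102 = 1·97 + 5   → row C = row A − 1·row B = (5, 1, −1)   [check: 1·102 − 1·97 = 5]
  97 = 19·5 + 2   → row D = row B − 19·row C = (2, −19, 20)   [check: −19·102 + 20·97 = 2]
  5 = 2·2 + 1   → row E = row C − 2·row D = (1, 39, −41)   [check: 39·102 − 41·97 = 1]
  2 = 2·1 + 0   → remainder 0, stop. gcd = 1 (last nonzero row E).
The gcd is 1, so 97 is invertible mod 102. The last nonzero row gives 39·102 − 41·97 = 1, so t = −41. So 97^(−1) ≡ −41 ≡ 61 (mod 102). Verify: 97 · 61 = 5917 ≡ 1 (mod 102). ✓

Final answer: 97^(−1) ≡ 61 (mod 102)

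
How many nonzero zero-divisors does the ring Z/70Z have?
In Z/70Z each nonzero element is either a unit (gcd with 70 is 1) or a zero-divisor (gcd > 1). The number of units is φ(70): factorise 70 = 2 · 5 · 7, so φ(70) = (2 − 1) · (5 − 1) · (7 − 1) = 1 · 4 · 6 = 24. The nonzero elements number 70 − 1 = 69. Hence the nonzero zero-divisors number 69 − 24 = 45.

Final answer: Z/70Z has 45 nonzero zero-divisors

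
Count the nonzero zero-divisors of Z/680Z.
Z/680Z has 423 nonzero zero-divisors

In Z/680Z each nonzero element is either a unit (gcd with 680 is 1) or a zero-divisor (gcd > 1). The number of units is φ(680): factorise 680 = 2^3 · 5 · 17, so φ(680) = (2^3 − 2^2) · (5 − 1) · (17 − 1) = 4 · 4 · 16 = 256. The nonzero elements number 680 − 1 = 679. Hence the nonzero zero-divisors number 679 − 256 = 423.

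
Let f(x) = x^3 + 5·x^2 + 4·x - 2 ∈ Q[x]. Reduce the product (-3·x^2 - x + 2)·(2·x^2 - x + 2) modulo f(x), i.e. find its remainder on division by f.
a · b ≡ -132·x^2 - 140·x + 66 (mod f(x))

First multiply in Q[x] without reducing: a · b = -6·x^4 + x^3 - x^2 - 4·x + 4. Now divide by f(x) = x^3 + 5·x^2 + 4·x - 2, eliminating the leading term at each step:
  leading term -6·x^4: subtract (-6·x)·f(x) = -6·x^4 - 30·x^3 - 24·x^2 + 12·x, leaving 31·x^3 + 23·x^2 - 16·x + 4
  leading term 31·x^3: subtract (31)·f(x) = 31·x^3 + 155·x^2 + 124·x - 62, leaving -132·x^2 - 140·x + 66
The degree is now < 3, so this is the remainder. Hence a · b ≡ -132·x^2 - 140·x + 66 in Q[x]/(f).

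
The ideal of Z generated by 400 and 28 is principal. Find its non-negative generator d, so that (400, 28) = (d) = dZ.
In the PID Z, (a, b) is generated by gcd(a, b). Compute gcd(400, 28) with the extended Euclidean algorithm, tracking rows (r, s, t) with s·400 + t·28 = r:
  row A: (400, 1, 0)   [1·400 + 0·28 = 400]
  row B: (28, 0, 1)   [0·400 + 1·28 = 28]
  400 = 14·28 + 8   → row C = row A − 14·row B = (8, 1, −14)   [check: 1·400 − 14·28 = 8]
  28 = 3·8 + 4   → row D = row B − 3·row C = (4, −3, 43)   [check: −3·400 + 43·28 = 4]
  8 = 2·4 + 0   → remainder 0, stop. gcd = 4 (last nonzero row D).
So gcd(400, 28) = 4, with Bézout identity −3·400 + 43·28 = 4. Containment (⊇): the Bézout identity exhibits 4 as an element of (400, 28), giving (4) ⊆ (400, 28). Containment (⊆): since 4 | 400 and 4 | 28 (400 = 4·100, 28 = 4·7), every Z-linear combination of 400 and 28 is divisible by 4, so (400, 28) ⊆ (4). Therefore (400, 28) = (4), d = 4.

Final answer: (400, 28) = (4); d = 4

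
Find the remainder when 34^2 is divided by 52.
12

Use repeated squaring. Binary(2) = 10. Walk through the bits of the exponent 2 left-to-right: at each bit after the leading one, square the running value, then multiply by 34 if the bit is 1 (always reducing mod 52):
  bit 1 = 1 (leading): start with 34.
  bit 2 = 0: square 34^2 = 1156 ≡ 12 (mod 52).
Final value: 34^2 ≡ 12 (mod 52).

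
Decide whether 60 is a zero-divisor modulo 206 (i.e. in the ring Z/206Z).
YES

gcd(60, 206) = 2 > 1, so 60 is not a unit in Z/206Z. In Z/nZ every nonzero non-unit is a zero-divisor: explicitly, take b = 206/gcd = 103 ≠ 0 (mod 206); then 60·103 = 6180 = 30·206, i.e. 60·103 ≡ 0 (mod 206). So 60 is a zero-divisor.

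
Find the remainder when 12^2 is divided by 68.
Use repeated squaring. Binary(2) = 10. Walk through the bits of the exponent 2 left-to-right: at each bit after the leading one, square the running value, then multiply by 12 if the bit is 1 (always reducing mod 68):
  bit 1 = 1 (leading): start with 12.
  bit 2 = 0: square 12^2 = 144 ≡ 8 (mod 68).
Final value: 12^2 ≡ 8 (mod 68).

Final answer: 8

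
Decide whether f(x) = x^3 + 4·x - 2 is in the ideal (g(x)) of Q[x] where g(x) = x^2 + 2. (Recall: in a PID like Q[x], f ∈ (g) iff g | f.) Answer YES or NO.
In Q[x] the ideal (g) consists of all multiples of g, so f ∈ (g) iff g | f, i.e. iff the remainder of f on division by g is 0. Divide f by g (g is monic, so eliminate the leading term of the running remainder at each step):
  leading term x^3: subtract (x)·g(x) = x^3 + 2·x, leaving 2·x - 2
The remainder r(x) = 2·x - 2 ≠ 0 (and deg r < deg g), so g ∤ f, i.e. f ∉ (g).

Final answer: NO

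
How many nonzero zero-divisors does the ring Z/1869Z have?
Z/1869Z has 812 nonzero zero-divisors

In Z/1869Z each nonzero element is either a unit (gcd with 1869 is 1) or a zero-divisor (gcd > 1). The number of units is φ(1869): factorise 1869 = 3 · 7 · 89, so φ(1869) = (3 − 1) · (7 − 1) · (89 − 1) = 2 · 6 · 88 = 1056. The nonzero elements number 1869 − 1 = 1868. Hence the nonzero zero-divisors number 1868 − 1056 = 812.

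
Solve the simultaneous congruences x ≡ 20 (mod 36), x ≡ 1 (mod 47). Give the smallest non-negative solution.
x ≡ 236 (mod 1692); the representative in [0, 1692) is 236

The moduli 36, 47 are pairwise coprime, so by the CRT there is a unique solution mod 36·47 = 1692.
Solve by successive substitution. Start with x ≡ 20 (mod 36).
  Combine with x ≡ 1 (mod 47): write x = 20 + 36·t and require 20 + 36·t ≡ 1 (mod 47), i.e. 36·t ≡ 1 − 20 ≡ 28 (mod 47). Since 36^(−1) ≡ 17 (mod 47), t ≡ 17·28 ≡ 6 (mod 47). So x ≡ 20 + 36·6 = 236 (mod 1692).
Unique solution in [0, 1692): x = 236.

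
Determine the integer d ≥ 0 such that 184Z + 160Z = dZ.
In the PID Z, (a, b) is generated by gcd(a, b). Compute gcd(184, 160) with the extended Euclidean algorithm, tracking rows (r, s, t) with s·184 + t·160 = r:
  row A: (184, 1, 0)   [1·184 + 0·160 = 184]
  row B: (160, 0, 1)   [0·184 + 1·160 = 160]
  184 = 1·160 + 24   → row C = row A − 1·row B = (24, 1, −1)   [check: 1·184 − 1·160 = 24]
  160 = 6·24 + 16   → row D = row B − 6·row C = (16, −6, 7)   [check: −6·184 + 7·160 = 16]
  24 = 1·16 + 8   → row E = row C − 1·row D = (8, 7, −8)   [check: 7·184 − 8·160 = 8]
  16 = 2·8 + 0   → remainder 0, stop. gcd = 8 (last nonzero row E).
So gcd(184, 160) = 8, with Bézout identity 7·184 − 8·160 = 8. Containment (⊇): the Bézout identity exhibits 8 as an element of (184, 160), giving (8) ⊆ (184, 160). Containment (⊆): since 8 | 184 and 8 | 160 (184 = 8·23, 160 = 8·20), every Z-linear combination of 184 and 160 is divisible by 8, so (184, 160) ⊆ (8). Therefore (184, 160) = (8), d = 8.

Final answer: (184, 160) = (8); d = 8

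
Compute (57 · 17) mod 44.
1

Reduce the factors first: 57 ≡ 13 (mod 44), so 57 · 17 ≡ 13 · 17 (mod 44). 13 · 17 = 221. Dividing by 44: 221 = 5·44 + 1. So (57 · 17) mod 44 = 1.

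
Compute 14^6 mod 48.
16

Use repeated squaring. Binary(6) = 110. Walk through the bits of the exponent 6 left-to-right: at each bit after the leading one, square the running value, then multiply by 14 if the bit is 1 (always reducing mod 48):
  bit 1 = 1 (leading): start with 14.
  bit 2 = 1: square 14^2 = 196 ≡ 4; bit is 1, so multiply 4·14 = 56 ≡ 8 (mod 48).
  bit 3 = 0: square 8^2 = 64 ≡ 16 (mod 48).
Final value: 14^6 ≡ 16 (mod 48).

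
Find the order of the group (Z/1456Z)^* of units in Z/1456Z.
|(Z/1456Z)^*| = 576

(Z/1456Z)^* consists of the classes a with gcd(a, 1456) = 1, so its order is φ(1456). φ is multiplicative, with φ(p^e) = p^e − p^(e−1). Factorise 1456 = 2^4 · 7 · 13. Then
  φ(1456) = (2^4 − 2^3) · (7 − 1) · (13 − 1) = 8 · 6 · 12 = 576.
Thus |(Z/1456Z)^*| = 576.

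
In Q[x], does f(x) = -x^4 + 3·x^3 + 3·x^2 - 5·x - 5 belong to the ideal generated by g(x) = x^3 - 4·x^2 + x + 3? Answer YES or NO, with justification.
In Q[x] the ideal (g) consists of all multiples of g, so f ∈ (g) iff g | f, i.e. iff the remainder of f on division by g is 0. Divide f by g (g is monic, so eliminate the leading term of the running remainder at each step):
  leading term -x^4: subtract (-x)·g(x) = -x^4 + 4·x^3 - x^2 - 3·x, leaving -x^3 + 4·x^2 - 2·x - 5
  leading term -x^3: subtract (-1)·g(x) = -x^3 + 4·x^2 - x - 3, leaving -x - 2
The remainder r(x) = -x - 2 ≠ 0 (and deg r < deg g), so g ∤ f, i.e. f ∉ (g).

Final answer: NO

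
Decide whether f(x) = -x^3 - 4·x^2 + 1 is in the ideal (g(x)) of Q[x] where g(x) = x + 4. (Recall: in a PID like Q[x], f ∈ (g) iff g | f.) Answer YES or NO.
In Q[x] the ideal (g) consists of all multiples of g, so f ∈ (g) iff g | f, i.e. iff the remainder of f on division by g is 0. Divide f by g (g is monic, so eliminate the leading term of the running remainder at each step):
  leading term -x^3: subtract (-x^2)·g(x) = -x^3 - 4·x^2, leaving 1
The remainder r(x) = 1 ≠ 0 (and deg r < deg g), so g ∤ f, i.e. f ∉ (g).

Final answer: NO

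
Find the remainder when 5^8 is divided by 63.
Use repeated squaring. Binary(8) = 1000. Walk through the bits of the exponent 8 left-to-right: at each bit after the leading one, square the running value, then multiply by 5 if the bit is 1 (always reducing mod 63):
  bit 1 = 1 (leading): start with 5.
  bit 2 = 0: square 5^2 = 25 (mod 63).
  bit 3 = 0: square 25^2 = 625 ≡ 58 (mod 63).
  bit 4 = 0: square 58^2 = 3364 ≡ 25 (mod 63).
Final value: 5^8 ≡ 25 (mod 63).

Final answer: 25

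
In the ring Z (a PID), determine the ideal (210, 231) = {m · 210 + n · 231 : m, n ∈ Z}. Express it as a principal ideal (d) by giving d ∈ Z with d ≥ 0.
(210, 231) = (21); d = 21

In the PID Z, (a, b) is generated by gcd(a, b). Compute gcd(231, 210) with the extended Euclidean algorithm, tracking rows (r, s, t) with s·231 + t·210 = r:
  row A: (231, 1, 0)   [1·231 + 0·210 = 231]
  row B: (210, 0, 1)   [0·231 + 1·210 = 210]
  231 = 1·210 + 21   → row C = row A − 1·row B = (21, 1, −1)   [check: 1·231 − 1·210 = 21]
  210 = 10·21 + 0   → remainder 0, stop. gcd = 21 (last nonzero row C).
So gcd(210, 231) = 21, with Bézout identity 1·231 − 1·210 = 21. Containment (⊇): the Bézout identity exhibits 21 as an element of (210, 231), giving (21) ⊆ (210, 231). Containment (⊆): since 21 | 210 and 21 | 231 (210 = 21·10, 231 = 21·11), every Z-linear combination of 210 and 231 is divisible by 21, so (210, 231) ⊆ (21). Therefore (210, 231) = (21), d = 21.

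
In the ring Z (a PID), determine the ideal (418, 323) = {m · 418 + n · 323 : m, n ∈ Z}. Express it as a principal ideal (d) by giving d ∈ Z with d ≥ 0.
(418, 323) = (19); d = 19

In the PID Z, (a, b) is generated by gcd(a, b). Compute gcd(418, 323) with the extended Euclidean algorithm, tracking rows (r, s, t) with s·418 + t·323 = r:
  row A: (418, 1, 0)   [1·418 + 0·323 = 418]
  row B: (323, 0, 1)   [0·418 + 1·323 = 323]
  418 = 1·323 + 95   → row C = row A − 1·row B = (95, 1, −1)   [check: 1·418 − 1·323 = 95]
  323 = 3·95 + 38   → row D = row B − 3·row C = (38, −3, 4)   [check: −3·418 + 4·323 = 38]
  95 = 2·38 + 19   → row E = row C − 2·row D = (19, 7, −9)   [check: 7·418 − 9·323 = 19]
  38 = 2·19 + 0   → remainder 0, stop. gcd = 19 (last nonzero row E).
So gcd(418, 323) = 19, with Bézout identity 7·418 − 9·323 = 19. Containment (⊇): the Bézout identity exhibits 19 as an element of (418, 323), giving (19) ⊆ (418, 323). Containment (⊆): since 19 | 418 and 19 | 323 (418 = 19·22, 323 = 19·17), every Z-linear combination of 418 and 323 is divisible by 19, so (418, 323) ⊆ (19). Therefore (418, 323) = (19), d = 19.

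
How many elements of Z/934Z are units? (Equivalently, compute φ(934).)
An element a ∈ Z/934Z is a unit iff gcd(a, 934) = 1, so the number of units is φ(934). φ is multiplicative, with φ(p^e) = p^e − p^(e−1). Factorise 934 = 2 · 467. Then
  φ(934) = (2 − 1) · (467 − 1) = 1 · 466 = 466.

Final answer: Z/934Z has φ(934) = 466 units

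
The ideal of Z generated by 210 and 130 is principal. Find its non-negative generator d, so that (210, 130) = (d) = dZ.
(210, 130) = (10); d = 10

In the PID Z, (a, b) is generated by gcd(a, b). Compute gcd(210, 130) with the extended Euclidean algorithm, tracking rows (r, s, t) with s·210 + t·130 = r:
  row A: (210, 1, 0)   [1·210 + 0·130 = 210]
  row B: (130, 0, 1)   [0·210 + 1·130 = 130]
  210 = 1·130 + 80   → row C = row A − 1·row B = (80, 1, −1)   [check: 1·210 − 1·130 = 80]
  130 = 1·80 + 50   → row D = row B − 1·row C = (50, −1, 2)   [check: −1·210 + 2·130 = 50]
  80 = 1·50 + 30   → row E = row C − 1·row D = (30, 2, −3)   [check: 2·210 − 3·130 = 30]
  50 = 1·30 + 20   → row F = row D − 1·row E = (20, −3, 5)   [check: −3·210 + 5·130 = 20]
  30 = 1·20 + 10   → row G = row E − 1·row F = (10, 5, −8)   [check: 5·210 − 8·130 = 10]
  20 = 2·10 + 0   → remainder 0, stop. gcd = 10 (last nonzero row G).
So gcd(210, 130) = 10, with Bézout identity 5·210 − 8·130 = 10. Containment (⊇): the Bézout identity exhibits 10 as an element of (210, 130), giving (10) ⊆ (210, 130). Containment (⊆): since 10 | 210 and 10 | 130 (210 = 10·21, 130 = 10·13), every Z-linear combination of 210 and 130 is divisible by 10, so (210, 130) ⊆ (10). Therefore (210, 130) = (10), d = 10.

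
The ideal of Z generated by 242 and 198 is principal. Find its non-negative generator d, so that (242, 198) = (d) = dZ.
In the PID Z, (a, b) is generated by gcd(a, b). Compute gcd(242, 198) with the extended Euclidean algorithm, tracking rows (r, s, t) with s·242 + t·198 = r:
  row A: (242, 1, 0)   [1·242 + 0·198 = 242]
  row B: (198, 0, 1)   [0·242 + 1·198 = 198]
  242 = 1·198 + 44   → row C = row A − 1·row B = (44, 1, −1)   [check: 1·242 − 1·198 = 44]
  198 = 4·44 + 22   → row D = row B − 4·row C = (22, −4, 5)   [check: −4·242 + 5·198 = 22]
  44 = 2·22 + 0   → remainder 0, stop. gcd = 22 (last nonzero row D).
So gcd(242, 198) = 22, with Bézout identity −4·242 + 5·198 = 22. Containment (⊇): the Bézout identity exhibits 22 as an element of (242, 198), giving (22) ⊆ (242, 198). Containment (⊆): since 22 | 242 and 22 | 198 (242 = 22·11, 198 = 22·9), every Z-linear combination of 242 and 198 is divisible by 22, so (242, 198) ⊆ (22). Therefore (242, 198) = (22), d = 22.

Final answer: (242, 198) = (22); d = 22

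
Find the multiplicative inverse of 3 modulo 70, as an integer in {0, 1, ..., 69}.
3^(−1) ≡ 47 (mod 70)

Apply the extended Euclidean algorithm to (70, 3), tracking rows (r, s, t) with s·70 + t·3 = r. Each division r_prev = q·r_cur + r_new produces the new row as (previous row) − q·(current row):
  row A: (70, 1, 0)   [1·70 + 0·3 = 70]
  row B: (3, 0, 1)   [0·70 + 1·3 = 3]
  70 = 23·3 + 1   → row C = row A − 23·row B = (1, 1, −23)   [check: 1·70 − 23·3 = 1]
  3 = 3·1 + 0   → remainder 0, stop. gcd = 1 (last nonzero row C).
The gcd is 1, so 3 is invertible mod 70. The last nonzero row gives 1·70 − 23·3 = 1, so t = −23. So 3^(−1) ≡ −23 ≡ 47 (mod 70). Verify: 3 · 47 = 141 ≡ 1 (mod 70). ✓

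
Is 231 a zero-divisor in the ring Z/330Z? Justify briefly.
YES

gcd(231, 330) = 33 > 1, so 231 is not a unit in Z/330Z. In Z/nZ every nonzero non-unit is a zero-divisor: explicitly, take b = 330/gcd = 10 ≠ 0 (mod 330); then 231·10 = 2310 = 7·330, i.e. 231·10 ≡ 0 (mod 330). So 231 is a zero-divisor.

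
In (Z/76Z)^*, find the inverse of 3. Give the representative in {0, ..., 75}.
Apply the extended Euclidean algorithm to (76, 3), tracking rows (r, s, t) with s·76 + t·3 = r. Each division r_prev = q·r_cur + r_new produces the new row as (previous row) − q·(current row):
  row A: (76, 1, 0)   [1·76 + 0·3 = 76]
  row B: (3, 0, 1)   [0·76 + 1·3 = 3]
  76 = 25·3 + 1   → row C = row A − 25·row B = (1, 1, −25)   [check: 1·76 − 25·3 = 1]
  3 = 3·1 + 0   → remainder 0, stop. gcd = 1 (last nonzero row C).
The gcd is 1, so 3 is invertible mod 76. The last nonzero row gives 1·76 − 25·3 = 1, so t = −25. So 3^(−1) ≡ −25 ≡ 51 (mod 76). Verify: 3 · 51 = 153 ≡ 1 (mod 76). ✓

Final answer: 3^(−1) ≡ 51 (mod 76)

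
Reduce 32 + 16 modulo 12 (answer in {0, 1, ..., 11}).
0

Reduce the summands first: 32 ≡ 8, 16 ≡ 4 (mod 12), so 32 + 16 ≡ 8 + 4 (mod 12). 8 + 4 = 12; 12 = 1·12 + 0, so (32 + 16) mod 12 = 0.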